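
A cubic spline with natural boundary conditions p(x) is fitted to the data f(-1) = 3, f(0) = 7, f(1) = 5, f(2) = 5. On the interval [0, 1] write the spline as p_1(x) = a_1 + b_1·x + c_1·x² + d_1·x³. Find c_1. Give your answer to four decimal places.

With m_i denoting the second derivative at x_i, h_i = 1, 1, 1, and Δ_i = (y_(i+1) − y_i)/h_i = 4, -2, 0:
  1·m_0 + 4·m_1 + 1·m_2 = 6(Δ_1 - Δ_0) = -36
  1·m_1 + 4·m_2 + 1·m_3 = 6(Δ_2 - Δ_1) = 12
Natural end conditions: m_0 = m_3 = 0.
Hence m_0 = 0, m_1 = -52/5, m_2 = 28/5, m_3 = 0.
On [0, 1], with p_1(x) = a_1 + b_1·x + c_1·x² + d_1·x³: c_1 = m_1/2 = -26/5, d_1 = (m_2 - m_1)/(6h_1) = 8/3, b_1 = Δ_1 - h_1(2m_1 + m_2)/6 = 8/15.

-5.2000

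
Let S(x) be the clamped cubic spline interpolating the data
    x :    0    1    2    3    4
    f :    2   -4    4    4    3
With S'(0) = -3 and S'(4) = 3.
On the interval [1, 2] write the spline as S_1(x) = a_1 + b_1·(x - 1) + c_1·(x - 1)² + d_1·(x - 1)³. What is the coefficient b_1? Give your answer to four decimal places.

Let σ_i = S''(x_i). Step sizes h_i = 1, 1, 1, 1; slopes of the chords Δ_i = (y_(i+1) - y_i)/h_i = -6, 8, 0, -1.
  1·σ_0 + 4·σ_1 + 1·σ_2 = 6(Δ_1 - Δ_0) = 84
  1·σ_1 + 4·σ_2 + 1·σ_3 = 6(Δ_2 - Δ_1) = -48
  1·σ_2 + 4·σ_3 + 1·σ_4 = 6(Δ_3 - Δ_2) = -6
Clamped end conditions give two more equations: 2h_0·σ_0 + h_0·σ_1 = 6(Δ_0 - S'(0)) = -18 and h_3·σ_3 + 2h_3·σ_4 = 6(S'(4) - Δ_3) = 24.
Solving the tridiagonal system: σ_0 = -705/28, σ_1 = 453/14, σ_2 = -81/4, σ_3 = 9/14, σ_4 = 327/28.
On [1, 2], with S_1(x) = a_1 + b_1·(x - 1) + c_1·(x - 1)² + d_1·(x - 1)³: c_1 = σ_1/2 = 453/28, d_1 = (σ_2 - σ_1)/(6h_1) = -491/56, b_1 = Δ_1 - h_1(2σ_1 + σ_2)/6 = 33/56.

0.5893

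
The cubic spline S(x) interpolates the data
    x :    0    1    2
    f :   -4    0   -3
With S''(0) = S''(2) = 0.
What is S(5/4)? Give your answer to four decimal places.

-0.1758

With M_i denoting the second derivative at x_i, h_i = 1, 1, and Δ_i = (y_(i+1) − y_i)/h_i = 4, -3:
  1·M_0 + 4·M_1 + 1·M_2 = 6(Δ_1 - Δ_0) = -42
Natural end conditions: M_0 = M_2 = 0.
Solving: M_0 = 0, M_1 = -21/2, M_2 = 0.
On [1, 2], S(x) = 0 + 1/2·(x - 1) - 21/4·(x - 1)² + 7/4·(x - 1)³.
With (x - 1) = 1/4: S(5/4) = -45/256.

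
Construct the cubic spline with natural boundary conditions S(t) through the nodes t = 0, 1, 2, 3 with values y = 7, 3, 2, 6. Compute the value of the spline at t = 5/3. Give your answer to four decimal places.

1.7753

Let σ_i = S''(x_i). Step sizes h_i = 1, 1, 1; slopes of the chords Δ_i = (y_(i+1) - y_i)/h_i = -4, -1, 4.
  1·σ_0 + 4·σ_1 + 1·σ_2 = 6(Δ_1 - Δ_0) = 18
  1·σ_1 + 4·σ_2 + 1·σ_3 = 6(Δ_2 - Δ_1) = 30
Natural end conditions: σ_0 = σ_3 = 0.
Solving the tridiagonal system: σ_0 = 0, σ_1 = 14/5, σ_2 = 34/5, σ_3 = 0.
On [1, 2], S(t) = 3 - 46/15·(t - 1) + 7/5·(t - 1)² + 2/3·(t - 1)³.
With (t - 1) = 2/3: S(5/3) = 719/405.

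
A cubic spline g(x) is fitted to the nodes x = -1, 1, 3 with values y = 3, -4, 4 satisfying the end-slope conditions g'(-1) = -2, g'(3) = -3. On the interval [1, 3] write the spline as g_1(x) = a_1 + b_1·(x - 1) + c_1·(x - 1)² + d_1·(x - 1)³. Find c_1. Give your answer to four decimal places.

5.8750

With σ_i denoting the second derivative at x_i, h_i = 2, 2, and Δ_i = (y_(i+1) − y_i)/h_i = -7/2, 4:
  2·σ_0 + 8·σ_1 + 2·σ_2 = 6(Δ_1 - Δ_0) = 45
Clamped end conditions give two more equations: 2h_0·σ_0 + h_0·σ_1 = 6(Δ_0 - g'(-1)) = -9 and h_1·σ_1 + 2h_1·σ_2 = 6(g'(3) - Δ_1) = -42.
Solving: σ_0 = -65/8, σ_1 = 47/4, σ_2 = -131/8.
On [1, 3], with g_1(x) = a_1 + b_1·(x - 1) + c_1·(x - 1)² + d_1·(x - 1)³: c_1 = σ_1/2 = 47/8, d_1 = (σ_2 - σ_1)/(6h_1) = -75/32, b_1 = Δ_1 - h_1(2σ_1 + σ_2)/6 = 13/8.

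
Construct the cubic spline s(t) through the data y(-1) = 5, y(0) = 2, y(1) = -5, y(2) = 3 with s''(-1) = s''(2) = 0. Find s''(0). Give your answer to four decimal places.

-12.4000

Write M_i for s''(x_i). With h_i = 1, 1, 1 and divided differences Δ_i = -3, -7, 8, the continuity of s' gives the tridiagonal system
  1·M_0 + 4·M_1 + 1·M_2 = 6(Δ_1 - Δ_0) = -24
  1·M_1 + 4·M_2 + 1·M_3 = 6(Δ_2 - Δ_1) = 90
Natural end conditions: M_0 = M_3 = 0.
Solving the tridiagonal system: M_0 = 0, M_1 = -62/5, M_2 = 128/5, M_3 = 0.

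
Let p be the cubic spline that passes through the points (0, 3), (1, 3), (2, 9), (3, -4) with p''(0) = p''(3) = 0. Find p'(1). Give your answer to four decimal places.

5.7333

Let σ_i = p''(x_i). Step sizes h_i = 1, 1, 1; slopes of the chords Δ_i = (y_(i+1) - y_i)/h_i = 0, 6, -13.
  1·σ_0 + 4·σ_1 + 1·σ_2 = 6(Δ_1 - Δ_0) = 36
  1·σ_1 + 4·σ_2 + 1·σ_3 = 6(Δ_2 - Δ_1) = -114
Natural end conditions: σ_0 = σ_3 = 0.
Solving: σ_0 = 0, σ_1 = 86/5, σ_2 = -164/5, σ_3 = 0.
On [1, 2], p'(x) = b_1 + 2c_1·(x - 1) + 3d_1·(x - 1)² with b_1 = Δ_1 - h_1(2σ_1 + σ_2)/6 = 86/15, c_1 = σ_1/2 = 43/5, d_1 = (σ_2 - σ_1)/(6h_1) = -25/3. So p'(1) = 86/15.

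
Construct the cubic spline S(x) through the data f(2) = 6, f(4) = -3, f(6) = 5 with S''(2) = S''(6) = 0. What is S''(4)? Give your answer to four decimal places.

6.3750

Write m_i for S''(x_i). With h_i = 2, 2 and divided differences Δ_i = -9/2, 4, the continuity of S' gives the tridiagonal system
  2·m_0 + 8·m_1 + 2·m_2 = 6(Δ_1 - Δ_0) = 51
Natural end conditions: m_0 = m_2 = 0.
Forward elimination and back-substitution give m_0 = 0, m_1 = 51/8, m_2 = 0.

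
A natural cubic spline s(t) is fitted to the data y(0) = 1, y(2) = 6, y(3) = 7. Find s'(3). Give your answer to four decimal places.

Put M_i = s'' at the i-th knot. Here h = (2, 1) and Δ = (5/2, 1), so the interior equations h_(i-1)·M_(i-1) + 2(h_(i-1)+h_i)·M_i + h_i·M_(i+1) = 6(Δ_i − Δ_(i-1)) read
  2·M_0 + 6·M_1 + 1·M_2 = 6(Δ_1 - Δ_0) = -9
Natural end conditions: M_0 = M_2 = 0.
Solving the tridiagonal system: M_0 = 0, M_1 = -3/2, M_2 = 0.
On [2, 3], s'(t) = b_1 + 2c_1·(t - 2) + 3d_1·(t - 2)² with b_1 = Δ_1 - h_1(2M_1 + M_2)/6 = 3/2, c_1 = M_1/2 = -3/4, d_1 = (M_2 - M_1)/(6h_1) = 1/4. So s'(3) = 3/4.

0.7500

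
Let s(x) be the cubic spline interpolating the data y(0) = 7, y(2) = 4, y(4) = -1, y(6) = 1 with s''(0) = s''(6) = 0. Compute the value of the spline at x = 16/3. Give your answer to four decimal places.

-0.2593

With M_i denoting the second derivative at x_i, h_i = 2, 2, 2, and Δ_i = (y_(i+1) − y_i)/h_i = -3/2, -5/2, 1:
  2·M_0 + 8·M_1 + 2·M_2 = 6(Δ_1 - Δ_0) = -6
  2·M_1 + 8·M_2 + 2·M_3 = 6(Δ_2 - Δ_1) = 21
Natural end conditions: M_0 = M_3 = 0.
Solving the tridiagonal system: M_0 = 0, M_1 = -3/2, M_2 = 3, M_3 = 0.
On [4, 6], s(x) = -1 - 1·(x - 4) + 3/2·(x - 4)² - 1/4·(x - 4)³.
With (x - 4) = 4/3: s(16/3) = -7/27.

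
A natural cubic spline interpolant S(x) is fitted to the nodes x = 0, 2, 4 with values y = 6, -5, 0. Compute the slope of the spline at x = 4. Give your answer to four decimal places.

Write m_i for S''(x_i). With h_i = 2, 2 and divided differences Δ_i = -11/2, 5/2, the continuity of S' gives the tridiagonal system
  2·m_0 + 8·m_1 + 2·m_2 = 6(Δ_1 - Δ_0) = 48
Natural end conditions: m_0 = m_2 = 0.
Forward elimination and back-substitution give m_0 = 0, m_1 = 6, m_2 = 0.
On [2, 4], S'(x) = b_1 + 2c_1·(x - 2) + 3d_1·(x - 2)² with b_1 = Δ_1 - h_1(2m_1 + m_2)/6 = -3/2, c_1 = m_1/2 = 3, d_1 = (m_2 - m_1)/(6h_1) = -1/2. So S'(4) = 9/2.

4.5000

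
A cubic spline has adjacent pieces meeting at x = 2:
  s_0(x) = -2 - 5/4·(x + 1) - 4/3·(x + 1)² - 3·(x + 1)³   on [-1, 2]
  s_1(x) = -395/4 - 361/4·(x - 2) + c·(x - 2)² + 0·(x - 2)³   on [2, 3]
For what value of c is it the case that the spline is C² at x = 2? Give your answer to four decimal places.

-28.3333

s_0''(x) = -8/3 - 18·(x + 1), so s_0''(2) = -170/3. On the right, s_1''(2) = 2c, so c = -85/3.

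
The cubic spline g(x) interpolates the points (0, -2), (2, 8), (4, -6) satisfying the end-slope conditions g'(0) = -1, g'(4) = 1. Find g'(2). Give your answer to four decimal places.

-1.5000

With M_i denoting the second derivative at x_i, h_i = 2, 2, and Δ_i = (y_(i+1) − y_i)/h_i = 5, -7:
  2·M_0 + 8·M_1 + 2·M_2 = 6(Δ_1 - Δ_0) = -72
Clamped end conditions give two more equations: 2h_0·M_0 + h_0·M_1 = 6(Δ_0 - g'(0)) = 36 and h_1·M_1 + 2h_1·M_2 = 6(g'(4) - Δ_1) = 48.
Forward elimination and back-substitution give M_0 = 37/2, M_1 = -19, M_2 = 43/2.
On [2, 4], g'(x) = b_1 + 2c_1·(x - 2) + 3d_1·(x - 2)² with b_1 = Δ_1 - h_1(2M_1 + M_2)/6 = -3/2, c_1 = M_1/2 = -19/2, d_1 = (M_2 - M_1)/(6h_1) = 27/8. So g'(2) = -3/2.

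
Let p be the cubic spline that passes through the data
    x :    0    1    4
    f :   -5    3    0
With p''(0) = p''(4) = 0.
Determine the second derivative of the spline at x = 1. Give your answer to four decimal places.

Let M_i = p''(x_i). Step sizes h_i = 1, 3; slopes of the chords Δ_i = (y_(i+1) - y_i)/h_i = 8, -1.
  1·M_0 + 8·M_1 + 3·M_2 = 6(Δ_1 - Δ_0) = -54
Natural end conditions: M_0 = M_2 = 0.
Hence M_0 = 0, M_1 = -27/4, M_2 = 0.

-6.7500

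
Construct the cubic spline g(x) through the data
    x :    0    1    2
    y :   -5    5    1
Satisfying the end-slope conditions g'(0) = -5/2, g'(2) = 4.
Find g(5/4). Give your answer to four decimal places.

Put M_i = g'' at the i-th knot. Here h = (1, 1) and Δ = (10, -4), so the interior equations h_(i-1)·M_(i-1) + 2(h_(i-1)+h_i)·M_i + h_i·M_(i+1) = 6(Δ_i − Δ_(i-1)) read
  1·M_0 + 4·M_1 + 1·M_2 = 6(Δ_1 - Δ_0) = -84
Clamped end conditions give two more equations: 2h_0·M_0 + h_0·M_1 = 6(Δ_0 - g'(0)) = 75 and h_1·M_1 + 2h_1·M_2 = 6(g'(2) - Δ_1) = 48.
Solving: M_0 = 247/4, M_1 = -97/2, M_2 = 193/4.
On [1, 2], g(x) = 5 + 33/8·(x - 1) - 97/4·(x - 1)² + 129/8·(x - 1)³.
With (x - 1) = 1/4: g(5/4) = 2441/512.

4.7676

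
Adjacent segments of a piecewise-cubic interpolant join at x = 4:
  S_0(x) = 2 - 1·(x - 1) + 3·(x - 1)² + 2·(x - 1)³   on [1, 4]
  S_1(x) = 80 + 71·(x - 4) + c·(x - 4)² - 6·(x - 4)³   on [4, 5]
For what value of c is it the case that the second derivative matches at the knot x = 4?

S_0''(x) = 6 + 12·(x - 1), so S_0''(4) = 42. On the right, S_1''(4) = 2c, so c = 21.

21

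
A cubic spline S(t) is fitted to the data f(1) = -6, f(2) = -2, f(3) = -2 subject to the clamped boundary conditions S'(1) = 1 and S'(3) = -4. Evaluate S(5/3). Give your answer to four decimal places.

Put m_i = S'' at the i-th knot. Here h = (1, 1) and Δ = (4, 0), so the interior equations h_(i-1)·m_(i-1) + 2(h_(i-1)+h_i)·m_i + h_i·m_(i+1) = 6(Δ_i − Δ_(i-1)) read
  1·m_0 + 4·m_1 + 1·m_2 = 6(Δ_1 - Δ_0) = -24
Clamped end conditions give two more equations: 2h_0·m_0 + h_0·m_1 = 6(Δ_0 - S'(1)) = 18 and h_1·m_1 + 2h_1·m_2 = 6(S'(3) - Δ_1) = -24.
Hence m_0 = 25/2, m_1 = -7, m_2 = -17/2.
On [1, 2], S(t) = -6 + 1·(t - 1) + 25/4·(t - 1)² - 13/4·(t - 1)³.
With (t - 1) = 2/3: S(5/3) = -95/27.

-3.5185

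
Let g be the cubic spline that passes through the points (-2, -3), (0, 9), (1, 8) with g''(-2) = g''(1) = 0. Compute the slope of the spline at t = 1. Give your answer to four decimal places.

With m_i denoting the second derivative at x_i, h_i = 2, 1, and Δ_i = (y_(i+1) − y_i)/h_i = 6, -1:
  2·m_0 + 6·m_1 + 1·m_2 = 6(Δ_1 - Δ_0) = -42
Natural end conditions: m_0 = m_2 = 0.
Hence m_0 = 0, m_1 = -7, m_2 = 0.
On [0, 1], g'(t) = b_1 + 2c_1·t + 3d_1·t² with b_1 = Δ_1 - h_1(2m_1 + m_2)/6 = 4/3, c_1 = m_1/2 = -7/2, d_1 = (m_2 - m_1)/(6h_1) = 7/6. So g'(1) = -13/6.

-2.1667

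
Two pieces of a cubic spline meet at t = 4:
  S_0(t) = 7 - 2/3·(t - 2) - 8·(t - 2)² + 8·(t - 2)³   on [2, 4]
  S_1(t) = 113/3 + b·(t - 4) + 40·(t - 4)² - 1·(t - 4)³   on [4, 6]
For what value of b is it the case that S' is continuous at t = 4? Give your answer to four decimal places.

S_0'(t) = -2/3 - 16·(t - 2) + 24·(t - 2)², so S_0'(4) = 190/3. On the right, S_1'(4) = b, so b = 190/3.

63.3333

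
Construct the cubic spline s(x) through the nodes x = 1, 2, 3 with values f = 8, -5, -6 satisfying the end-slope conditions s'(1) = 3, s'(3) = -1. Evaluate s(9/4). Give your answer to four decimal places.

Let m_i = s''(x_i). Step sizes h_i = 1, 1; slopes of the chords Δ_i = (y_(i+1) - y_i)/h_i = -13, -1.
  1·m_0 + 4·m_1 + 1·m_2 = 6(Δ_1 - Δ_0) = 72
Clamped end conditions give two more equations: 2h_0·m_0 + h_0·m_1 = 6(Δ_0 - s'(1)) = -96 and h_1·m_1 + 2h_1·m_2 = 6(s'(3) - Δ_1) = 0.
Solving: m_0 = -68, m_1 = 40, m_2 = -20.
On [2, 3], s(x) = -5 - 11·(x - 2) + 20·(x - 2)² - 10·(x - 2)³.
With (x - 2) = 1/4: s(9/4) = -213/32.

-6.6563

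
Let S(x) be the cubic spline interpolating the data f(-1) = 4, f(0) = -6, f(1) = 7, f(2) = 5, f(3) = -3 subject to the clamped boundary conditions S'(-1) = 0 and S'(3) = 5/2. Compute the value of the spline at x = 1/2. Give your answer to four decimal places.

Put M_i = S'' at the i-th knot. Here h = (1, 1, 1, 1) and Δ = (-10, 13, -2, -8), so the interior equations h_(i-1)·M_(i-1) + 2(h_(i-1)+h_i)·M_i + h_i·M_(i+1) = 6(Δ_i − Δ_(i-1)) read
  1·M_0 + 4·M_1 + 1·M_2 = 6(Δ_1 - Δ_0) = 138
  1·M_1 + 4·M_2 + 1·M_3 = 6(Δ_2 - Δ_1) = -90
  1·M_2 + 4·M_3 + 1·M_4 = 6(Δ_3 - Δ_2) = -36
Clamped end conditions give two more equations: 2h_0·M_0 + h_0·M_1 = 6(Δ_0 - S'(-1)) = -60 and h_3·M_3 + 2h_3·M_4 = 6(S'(3) - Δ_3) = 63.
Hence M_0 = -3301/56, M_1 = 1621/28, M_2 = -277/8, M_3 = -263/28, M_4 = 2027/56.
On [0, 1], S(x) = -6 - 59/112·x + 1621/56·x² - 1727/112·x³.
With x = 1/2: S(1/2) = -855/896.

-0.9542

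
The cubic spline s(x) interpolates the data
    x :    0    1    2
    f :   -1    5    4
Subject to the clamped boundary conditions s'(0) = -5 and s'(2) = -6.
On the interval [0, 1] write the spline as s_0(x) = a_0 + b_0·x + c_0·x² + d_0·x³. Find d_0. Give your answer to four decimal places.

-10.5000

Let M_i = s''(x_i). Step sizes h_i = 1, 1; slopes of the chords Δ_i = (y_(i+1) - y_i)/h_i = 6, -1.
  1·M_0 + 4·M_1 + 1·M_2 = 6(Δ_1 - Δ_0) = -42
Clamped end conditions give two more equations: 2h_0·M_0 + h_0·M_1 = 6(Δ_0 - s'(0)) = 66 and h_1·M_1 + 2h_1·M_2 = 6(s'(2) - Δ_1) = -30.
Solving the tridiagonal system: M_0 = 43, M_1 = -20, M_2 = -5.
On [0, 1], with s_0(x) = a_0 + b_0·x + c_0·x² + d_0·x³: c_0 = M_0/2 = 43/2, d_0 = (M_1 - M_0)/(6h_0) = -21/2, b_0 = Δ_0 - h_0(2M_0 + M_1)/6 = -5.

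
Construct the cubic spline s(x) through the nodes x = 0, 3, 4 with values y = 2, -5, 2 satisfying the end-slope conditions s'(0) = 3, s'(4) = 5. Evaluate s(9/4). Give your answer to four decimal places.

-5.4883

Let m_i = s''(x_i). Step sizes h_i = 3, 1; slopes of the chords Δ_i = (y_(i+1) - y_i)/h_i = -7/3, 7.
  3·m_0 + 8·m_1 + 1·m_2 = 6(Δ_1 - Δ_0) = 56
Clamped end conditions give two more equations: 2h_0·m_0 + h_0·m_1 = 6(Δ_0 - s'(0)) = -32 and h_1·m_1 + 2h_1·m_2 = 6(s'(4) - Δ_1) = -12.
Solving the tridiagonal system: m_0 = -71/6, m_1 = 13, m_2 = -25/2.
On [0, 3], s(x) = 2 + 3·x - 71/12·x² + 149/108·x³.
With x = 9/4: s(9/4) = -1405/256.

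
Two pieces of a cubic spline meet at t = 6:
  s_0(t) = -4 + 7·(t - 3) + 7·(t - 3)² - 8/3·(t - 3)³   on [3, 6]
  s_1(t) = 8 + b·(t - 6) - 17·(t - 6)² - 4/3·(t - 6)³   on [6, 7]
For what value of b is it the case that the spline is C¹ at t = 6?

-23

s_0'(t) = 7 + 14·(t - 3) - 8·(t - 3)², so s_0'(6) = -23. On the right, s_1'(6) = b, so b = -23.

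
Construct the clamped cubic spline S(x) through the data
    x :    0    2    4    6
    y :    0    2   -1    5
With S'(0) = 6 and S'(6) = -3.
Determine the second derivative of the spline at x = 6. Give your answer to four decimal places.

Put M_i = S'' at the i-th knot. Here h = (2, 2, 2) and Δ = (1, -3/2, 3), so the interior equations h_(i-1)·M_(i-1) + 2(h_(i-1)+h_i)·M_i + h_i·M_(i+1) = 6(Δ_i − Δ_(i-1)) read
  2·M_0 + 8·M_1 + 2·M_2 = 6(Δ_1 - Δ_0) = -15
  2·M_1 + 8·M_2 + 2·M_3 = 6(Δ_2 - Δ_1) = 27
Clamped end conditions give two more equations: 2h_0·M_0 + h_0·M_1 = 6(Δ_0 - S'(0)) = -30 and h_2·M_2 + 2h_2·M_3 = 6(S'(6) - Δ_2) = -36.
Forward elimination and back-substitution give M_0 = -13/2, M_1 = -2, M_2 = 7, M_3 = -25/2.

-12.5000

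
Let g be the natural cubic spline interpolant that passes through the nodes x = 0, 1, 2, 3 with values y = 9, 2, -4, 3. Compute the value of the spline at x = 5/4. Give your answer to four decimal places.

-0.1000

Put M_i = g'' at the i-th knot. Here h = (1, 1, 1) and Δ = (-7, -6, 7), so the interior equations h_(i-1)·M_(i-1) + 2(h_(i-1)+h_i)·M_i + h_i·M_(i+1) = 6(Δ_i − Δ_(i-1)) read
  1·M_0 + 4·M_1 + 1·M_2 = 6(Δ_1 - Δ_0) = 6
  1·M_1 + 4·M_2 + 1·M_3 = 6(Δ_2 - Δ_1) = 78
Natural end conditions: M_0 = M_3 = 0.
Solving the tridiagonal system: M_0 = 0, M_1 = -18/5, M_2 = 102/5, M_3 = 0.
On [1, 2], g(x) = 2 - 41/5·(x - 1) - 9/5·(x - 1)² + 4·(x - 1)³.
With (x - 1) = 1/4: g(5/4) = -1/10.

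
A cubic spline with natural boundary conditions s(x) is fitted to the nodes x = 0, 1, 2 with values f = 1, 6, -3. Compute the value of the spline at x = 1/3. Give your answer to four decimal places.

3.7037

Put M_i = s'' at the i-th knot. Here h = (1, 1) and Δ = (5, -9), so the interior equations h_(i-1)·M_(i-1) + 2(h_(i-1)+h_i)·M_i + h_i·M_(i+1) = 6(Δ_i − Δ_(i-1)) read
  1·M_0 + 4·M_1 + 1·M_2 = 6(Δ_1 - Δ_0) = -84
Natural end conditions: M_0 = M_2 = 0.
Hence M_0 = 0, M_1 = -21, M_2 = 0.
On [0, 1], s(x) = 1 + 17/2·x + 0·x² - 7/2·x³.
With x = 1/3: s(1/3) = 100/27.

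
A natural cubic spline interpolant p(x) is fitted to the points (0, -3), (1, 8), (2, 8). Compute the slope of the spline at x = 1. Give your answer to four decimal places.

5.5000

Put σ_i = p'' at the i-th knot. Here h = (1, 1) and Δ = (11, 0), so the interior equations h_(i-1)·σ_(i-1) + 2(h_(i-1)+h_i)·σ_i + h_i·σ_(i+1) = 6(Δ_i − Δ_(i-1)) read
  1·σ_0 + 4·σ_1 + 1·σ_2 = 6(Δ_1 - Δ_0) = -66
Natural end conditions: σ_0 = σ_2 = 0.
Forward elimination and back-substitution give σ_0 = 0, σ_1 = -33/2, σ_2 = 0.
On [1, 2], p'(x) = b_1 + 2c_1·(x - 1) + 3d_1·(x - 1)² with b_1 = Δ_1 - h_1(2σ_1 + σ_2)/6 = 11/2, c_1 = σ_1/2 = -33/4, d_1 = (σ_2 - σ_1)/(6h_1) = 11/4. So p'(1) = 11/2.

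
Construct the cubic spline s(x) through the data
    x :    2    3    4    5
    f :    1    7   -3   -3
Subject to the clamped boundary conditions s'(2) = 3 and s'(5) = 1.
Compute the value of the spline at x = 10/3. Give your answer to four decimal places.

Let m_i = s''(x_i). Step sizes h_i = 1, 1, 1; slopes of the chords Δ_i = (y_(i+1) - y_i)/h_i = 6, -10, 0.
  1·m_0 + 4·m_1 + 1·m_2 = 6(Δ_1 - Δ_0) = -96
  1·m_1 + 4·m_2 + 1·m_3 = 6(Δ_2 - Δ_1) = 60
Clamped end conditions give two more equations: 2h_0·m_0 + h_0·m_1 = 6(Δ_0 - s'(2)) = 18 and h_2·m_2 + 2h_2·m_3 = 6(s'(5) - Δ_2) = 6.
Solving: m_0 = 418/15, m_1 = -566/15, m_2 = 406/15, m_3 = -158/15.
On [3, 4], s(x) = 7 - 29/15·(x - 3) - 283/15·(x - 3)² + 54/5·(x - 3)³.
With (x - 3) = 1/3: s(10/3) = 629/135.

4.6593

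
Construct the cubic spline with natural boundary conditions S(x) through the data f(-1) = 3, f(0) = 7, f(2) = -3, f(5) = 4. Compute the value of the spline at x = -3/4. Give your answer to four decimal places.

4.4381

Put m_i = S'' at the i-th knot. Here h = (1, 2, 3) and Δ = (4, -5, 7/3), so the interior equations h_(i-1)·m_(i-1) + 2(h_(i-1)+h_i)·m_i + h_i·m_(i+1) = 6(Δ_i − Δ_(i-1)) read
  1·m_0 + 6·m_1 + 2·m_2 = 6(Δ_1 - Δ_0) = -54
  2·m_1 + 10·m_2 + 3·m_3 = 6(Δ_2 - Δ_1) = 44
Natural end conditions: m_0 = m_3 = 0.
Hence m_0 = 0, m_1 = -157/14, m_2 = 93/14, m_3 = 0.
On [-1, 0], S(x) = 3 + 493/84·(x + 1) + 0·(x + 1)² - 157/84·(x + 1)³.
With (x + 1) = 1/4: S(-3/4) = 7953/1792.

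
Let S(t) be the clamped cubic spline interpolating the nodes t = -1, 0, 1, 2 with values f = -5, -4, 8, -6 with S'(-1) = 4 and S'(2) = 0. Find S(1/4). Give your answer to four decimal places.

Write M_i for S''(x_i). With h_i = 1, 1, 1 and divided differences Δ_i = 1, 12, -14, the continuity of S' gives the tridiagonal system
  1·M_0 + 4·M_1 + 1·M_2 = 6(Δ_1 - Δ_0) = 66
  1·M_1 + 4·M_2 + 1·M_3 = 6(Δ_2 - Δ_1) = -156
Clamped end conditions give two more equations: 2h_0·M_0 + h_0·M_1 = 6(Δ_0 - S'(-1)) = -18 and h_2·M_2 + 2h_2·M_3 = 6(S'(2) - Δ_2) = 84.
Solving the tridiagonal system: M_0 = -442/15, M_1 = 614/15, M_2 = -1024/15, M_3 = 1142/15.
On [0, 1], S(t) = -4 + 146/15·t + 307/15·t² - 91/5·t³.
With t = 1/4: S(1/4) = -183/320.

-0.5719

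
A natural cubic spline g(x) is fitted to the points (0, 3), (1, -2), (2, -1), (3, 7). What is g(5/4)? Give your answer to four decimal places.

Let M_i = g''(x_i). Step sizes h_i = 1, 1, 1; slopes of the chords Δ_i = (y_(i+1) - y_i)/h_i = -5, 1, 8.
  1·M_0 + 4·M_1 + 1·M_2 = 6(Δ_1 - Δ_0) = 36
  1·M_1 + 4·M_2 + 1·M_3 = 6(Δ_2 - Δ_1) = 42
Natural end conditions: M_0 = M_3 = 0.
Forward elimination and back-substitution give M_0 = 0, M_1 = 34/5, M_2 = 44/5, M_3 = 0.
On [1, 2], g(x) = -2 - 41/15·(x - 1) + 17/5·(x - 1)² + 1/3·(x - 1)³.
With (x - 1) = 1/4: g(5/4) = -789/320.

-2.4656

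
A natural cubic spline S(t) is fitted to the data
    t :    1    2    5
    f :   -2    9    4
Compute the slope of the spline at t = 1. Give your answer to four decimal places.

Write M_i for S''(x_i). With h_i = 1, 3 and divided differences Δ_i = 11, -5/3, the continuity of S' gives the tridiagonal system
  1·M_0 + 8·M_1 + 3·M_2 = 6(Δ_1 - Δ_0) = -76
Natural end conditions: M_0 = M_2 = 0.
Hence M_0 = 0, M_1 = -19/2, M_2 = 0.
On [1, 2], S'(t) = b_0 + 2c_0·(t - 1) + 3d_0·(t - 1)² with b_0 = Δ_0 - h_0(2M_0 + M_1)/6 = 151/12, c_0 = M_0/2 = 0, d_0 = (M_1 - M_0)/(6h_0) = -19/12. So S'(1) = 151/12.

12.5833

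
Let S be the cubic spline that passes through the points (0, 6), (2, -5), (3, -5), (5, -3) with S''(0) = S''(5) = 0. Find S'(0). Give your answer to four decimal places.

Put M_i = S'' at the i-th knot. Here h = (2, 1, 2) and Δ = (-11/2, 0, 1), so the interior equations h_(i-1)·M_(i-1) + 2(h_(i-1)+h_i)·M_i + h_i·M_(i+1) = 6(Δ_i − Δ_(i-1)) read
  2·M_0 + 6·M_1 + 1·M_2 = 6(Δ_1 - Δ_0) = 33
  1·M_1 + 6·M_2 + 2·M_3 = 6(Δ_2 - Δ_1) = 6
Natural end conditions: M_0 = M_3 = 0.
Solving: M_0 = 0, M_1 = 192/35, M_2 = 3/35, M_3 = 0.
On [0, 2], S'(x) = b_0 + 2c_0·x + 3d_0·x² with b_0 = Δ_0 - h_0(2M_0 + M_1)/6 = -513/70, c_0 = M_0/2 = 0, d_0 = (M_1 - M_0)/(6h_0) = 16/35. So S'(0) = -513/70.

-7.3286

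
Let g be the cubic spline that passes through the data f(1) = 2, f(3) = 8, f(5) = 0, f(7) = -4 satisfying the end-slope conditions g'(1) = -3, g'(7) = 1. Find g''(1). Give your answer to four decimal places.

Write M_i for g''(x_i). With h_i = 2, 2, 2 and divided differences Δ_i = 3, -4, -2, the continuity of g' gives the tridiagonal system
  2·M_0 + 8·M_1 + 2·M_2 = 6(Δ_1 - Δ_0) = -42
  2·M_1 + 8·M_2 + 2·M_3 = 6(Δ_2 - Δ_1) = 12
Clamped end conditions give two more equations: 2h_0·M_0 + h_0·M_1 = 6(Δ_0 - g'(1)) = 36 and h_2·M_2 + 2h_2·M_3 = 6(g'(7) - Δ_2) = 18.
Hence M_0 = 206/15, M_1 = -142/15, M_2 = 47/15, M_3 = 44/15.

13.7333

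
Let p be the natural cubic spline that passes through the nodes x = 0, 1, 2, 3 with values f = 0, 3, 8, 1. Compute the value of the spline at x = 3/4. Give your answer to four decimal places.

With M_i denoting the second derivative at x_i, h_i = 1, 1, 1, and Δ_i = (y_(i+1) − y_i)/h_i = 3, 5, -7:
  1·M_0 + 4·M_1 + 1·M_2 = 6(Δ_1 - Δ_0) = 12
  1·M_1 + 4·M_2 + 1·M_3 = 6(Δ_2 - Δ_1) = -72
Natural end conditions: M_0 = M_3 = 0.
Hence M_0 = 0, M_1 = 8, M_2 = -20, M_3 = 0.
On [0, 1], p(x) = 0 + 5/3·x + 0·x² + 4/3·x³.
With x = 3/4: p(3/4) = 29/16.

1.8125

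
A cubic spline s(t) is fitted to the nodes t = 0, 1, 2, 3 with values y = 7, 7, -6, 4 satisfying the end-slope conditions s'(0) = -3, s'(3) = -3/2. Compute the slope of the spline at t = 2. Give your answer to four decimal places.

0.4000

Write m_i for s''(x_i). With h_i = 1, 1, 1 and divided differences Δ_i = 0, -13, 10, the continuity of s' gives the tridiagonal system
  1·m_0 + 4·m_1 + 1·m_2 = 6(Δ_1 - Δ_0) = -78
  1·m_1 + 4·m_2 + 1·m_3 = 6(Δ_2 - Δ_1) = 138
Clamped end conditions give two more equations: 2h_0·m_0 + h_0·m_1 = 6(Δ_0 - s'(0)) = 18 and h_2·m_2 + 2h_2·m_3 = 6(s'(3) - Δ_2) = -69.
Hence m_0 = 151/5, m_1 = -212/5, m_2 = 307/5, m_3 = -326/5.
On [2, 3], s'(t) = b_2 + 2c_2·(t - 2) + 3d_2·(t - 2)² with b_2 = Δ_2 - h_2(2m_2 + m_3)/6 = 2/5, c_2 = m_2/2 = 307/10, d_2 = (m_3 - m_2)/(6h_2) = -211/10. So s'(2) = 2/5.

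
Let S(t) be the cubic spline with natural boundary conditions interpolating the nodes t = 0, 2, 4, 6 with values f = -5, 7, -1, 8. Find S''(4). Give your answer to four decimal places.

Write σ_i for S''(x_i). With h_i = 2, 2, 2 and divided differences Δ_i = 6, -4, 9/2, the continuity of S' gives the tridiagonal system
  2·σ_0 + 8·σ_1 + 2·σ_2 = 6(Δ_1 - Δ_0) = -60
  2·σ_1 + 8·σ_2 + 2·σ_3 = 6(Δ_2 - Δ_1) = 51
Natural end conditions: σ_0 = σ_3 = 0.
Hence σ_0 = 0, σ_1 = -97/10, σ_2 = 44/5, σ_3 = 0.

8.8000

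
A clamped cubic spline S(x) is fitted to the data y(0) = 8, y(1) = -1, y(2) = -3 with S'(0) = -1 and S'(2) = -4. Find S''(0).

-36

Let M_i = S''(x_i). Step sizes h_i = 1, 1; slopes of the chords Δ_i = (y_(i+1) - y_i)/h_i = -9, -2.
  1·M_0 + 4·M_1 + 1·M_2 = 6(Δ_1 - Δ_0) = 42
Clamped end conditions give two more equations: 2h_0·M_0 + h_0·M_1 = 6(Δ_0 - S'(0)) = -48 and h_1·M_1 + 2h_1·M_2 = 6(S'(2) - Δ_1) = -12.
Solving: M_0 = -36, M_1 = 24, M_2 = -18.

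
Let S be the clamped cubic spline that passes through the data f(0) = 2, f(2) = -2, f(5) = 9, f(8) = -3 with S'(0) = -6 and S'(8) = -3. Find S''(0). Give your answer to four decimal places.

Put σ_i = S'' at the i-th knot. Here h = (2, 3, 3) and Δ = (-2, 11/3, -4), so the interior equations h_(i-1)·σ_(i-1) + 2(h_(i-1)+h_i)·σ_i + h_i·σ_(i+1) = 6(Δ_i − Δ_(i-1)) read
  2·σ_0 + 10·σ_1 + 3·σ_2 = 6(Δ_1 - Δ_0) = 34
  3·σ_1 + 12·σ_2 + 3·σ_3 = 6(Δ_2 - Δ_1) = -46
Clamped end conditions give two more equations: 2h_0·σ_0 + h_0·σ_1 = 6(Δ_0 - S'(0)) = 24 and h_2·σ_2 + 2h_2·σ_3 = 6(S'(8) - Δ_2) = 6.
Solving: σ_0 = 72/19, σ_1 = 84/19, σ_2 = -338/57, σ_3 = 226/57.

3.7895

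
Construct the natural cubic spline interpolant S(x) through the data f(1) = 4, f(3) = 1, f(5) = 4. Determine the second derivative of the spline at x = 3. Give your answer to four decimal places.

Write σ_i for S''(x_i). With h_i = 2, 2 and divided differences Δ_i = -3/2, 3/2, the continuity of S' gives the tridiagonal system
  2·σ_0 + 8·σ_1 + 2·σ_2 = 6(Δ_1 - Δ_0) = 18
Natural end conditions: σ_0 = σ_2 = 0.
Forward elimination and back-substitution give σ_0 = 0, σ_1 = 9/4, σ_2 = 0.

2.2500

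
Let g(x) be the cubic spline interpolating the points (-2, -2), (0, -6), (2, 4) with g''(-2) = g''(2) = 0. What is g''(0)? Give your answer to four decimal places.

5.2500

With M_i denoting the second derivative at x_i, h_i = 2, 2, and Δ_i = (y_(i+1) − y_i)/h_i = -2, 5:
  2·M_0 + 8·M_1 + 2·M_2 = 6(Δ_1 - Δ_0) = 42
Natural end conditions: M_0 = M_2 = 0.
Hence M_0 = 0, M_1 = 21/4, M_2 = 0.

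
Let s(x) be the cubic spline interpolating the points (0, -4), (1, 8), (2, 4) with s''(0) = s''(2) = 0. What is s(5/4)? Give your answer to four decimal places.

8.3125

Write M_i for s''(x_i). With h_i = 1, 1 and divided differences Δ_i = 12, -4, the continuity of s' gives the tridiagonal system
  1·M_0 + 4·M_1 + 1·M_2 = 6(Δ_1 - Δ_0) = -96
Natural end conditions: M_0 = M_2 = 0.
Solving: M_0 = 0, M_1 = -24, M_2 = 0.
On [1, 2], s(x) = 8 + 4·(x - 1) - 12·(x - 1)² + 4·(x - 1)³.
With (x - 1) = 1/4: s(5/4) = 133/16.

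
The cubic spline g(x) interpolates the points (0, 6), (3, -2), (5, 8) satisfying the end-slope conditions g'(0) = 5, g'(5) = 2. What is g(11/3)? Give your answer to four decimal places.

0.6815

Write σ_i for g''(x_i). With h_i = 3, 2 and divided differences Δ_i = -8/3, 5, the continuity of g' gives the tridiagonal system
  3·σ_0 + 10·σ_1 + 2·σ_2 = 6(Δ_1 - Δ_0) = 46
Clamped end conditions give two more equations: 2h_0·σ_0 + h_0·σ_1 = 6(Δ_0 - g'(0)) = -46 and h_1·σ_1 + 2h_1·σ_2 = 6(g'(5) - Δ_1) = -18.
Forward elimination and back-substitution give σ_0 = -193/15, σ_1 = 52/5, σ_2 = -97/10.
On [3, 5], g(x) = -2 + 13/10·(x - 3) + 26/5·(x - 3)² - 67/40·(x - 3)³.
With (x - 3) = 2/3: g(11/3) = 92/135.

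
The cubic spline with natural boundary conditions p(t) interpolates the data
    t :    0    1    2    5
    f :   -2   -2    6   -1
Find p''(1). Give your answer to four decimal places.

Put M_i = p'' at the i-th knot. Here h = (1, 1, 3) and Δ = (0, 8, -7/3), so the interior equations h_(i-1)·M_(i-1) + 2(h_(i-1)+h_i)·M_i + h_i·M_(i+1) = 6(Δ_i − Δ_(i-1)) read
  1·M_0 + 4·M_1 + 1·M_2 = 6(Δ_1 - Δ_0) = 48
  1·M_1 + 8·M_2 + 3·M_3 = 6(Δ_2 - Δ_1) = -62
Natural end conditions: M_0 = M_3 = 0.
Solving: M_0 = 0, M_1 = 446/31, M_2 = -296/31, M_3 = 0.

14.3871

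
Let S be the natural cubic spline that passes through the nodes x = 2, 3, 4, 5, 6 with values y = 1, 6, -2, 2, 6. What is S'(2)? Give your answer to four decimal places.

Let m_i = S''(x_i). Step sizes h_i = 1, 1, 1, 1; slopes of the chords Δ_i = (y_(i+1) - y_i)/h_i = 5, -8, 4, 4.
  1·m_0 + 4·m_1 + 1·m_2 = 6(Δ_1 - Δ_0) = -78
  1·m_1 + 4·m_2 + 1·m_3 = 6(Δ_2 - Δ_1) = 72
  1·m_2 + 4·m_3 + 1·m_4 = 6(Δ_3 - Δ_2) = 0
Natural end conditions: m_0 = m_4 = 0.
Forward elimination and back-substitution give m_0 = 0, m_1 = -729/28, m_2 = 183/7, m_3 = -183/28, m_4 = 0.
On [2, 3], S'(x) = b_0 + 2c_0·(x - 2) + 3d_0·(x - 2)² with b_0 = Δ_0 - h_0(2m_0 + m_1)/6 = 523/56, c_0 = m_0/2 = 0, d_0 = (m_1 - m_0)/(6h_0) = -243/56. So S'(2) = 523/56.

9.3393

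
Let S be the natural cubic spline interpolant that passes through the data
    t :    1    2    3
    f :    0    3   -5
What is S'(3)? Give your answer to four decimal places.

With σ_i denoting the second derivative at x_i, h_i = 1, 1, and Δ_i = (y_(i+1) − y_i)/h_i = 3, -8:
  1·σ_0 + 4·σ_1 + 1·σ_2 = 6(Δ_1 - Δ_0) = -66
Natural end conditions: σ_0 = σ_2 = 0.
Hence σ_0 = 0, σ_1 = -33/2, σ_2 = 0.
On [2, 3], S'(t) = b_1 + 2c_1·(t - 2) + 3d_1·(t - 2)² with b_1 = Δ_1 - h_1(2σ_1 + σ_2)/6 = -5/2, c_1 = σ_1/2 = -33/4, d_1 = (σ_2 - σ_1)/(6h_1) = 11/4. So S'(3) = -43/4.

-10.7500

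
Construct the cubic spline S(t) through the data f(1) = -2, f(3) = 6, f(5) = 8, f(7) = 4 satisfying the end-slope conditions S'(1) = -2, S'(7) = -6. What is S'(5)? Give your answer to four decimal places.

With σ_i denoting the second derivative at x_i, h_i = 2, 2, 2, and Δ_i = (y_(i+1) − y_i)/h_i = 4, 1, -2:
  2·σ_0 + 8·σ_1 + 2·σ_2 = 6(Δ_1 - Δ_0) = -18
  2·σ_1 + 8·σ_2 + 2·σ_3 = 6(Δ_2 - Δ_1) = -18
Clamped end conditions give two more equations: 2h_0·σ_0 + h_0·σ_1 = 6(Δ_0 - S'(1)) = 36 and h_2·σ_2 + 2h_2·σ_3 = 6(S'(7) - Δ_2) = -24.
Solving the tridiagonal system: σ_0 = 35/3, σ_1 = -16/3, σ_2 = 2/3, σ_3 = -19/3.
On [5, 7], S'(t) = b_2 + 2c_2·(t - 5) + 3d_2·(t - 5)² with b_2 = Δ_2 - h_2(2σ_2 + σ_3)/6 = -1/3, c_2 = σ_2/2 = 1/3, d_2 = (σ_3 - σ_2)/(6h_2) = -7/12. So S'(5) = -1/3.

-0.3333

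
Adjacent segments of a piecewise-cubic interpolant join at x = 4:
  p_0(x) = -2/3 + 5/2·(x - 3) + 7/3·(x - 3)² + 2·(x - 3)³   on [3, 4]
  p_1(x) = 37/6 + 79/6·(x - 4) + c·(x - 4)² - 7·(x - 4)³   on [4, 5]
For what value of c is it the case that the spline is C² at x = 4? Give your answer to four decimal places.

8.3333

p_0''(x) = 14/3 + 12·(x - 3), so p_0''(4) = 50/3. On the right, p_1''(4) = 2c, so c = 25/3.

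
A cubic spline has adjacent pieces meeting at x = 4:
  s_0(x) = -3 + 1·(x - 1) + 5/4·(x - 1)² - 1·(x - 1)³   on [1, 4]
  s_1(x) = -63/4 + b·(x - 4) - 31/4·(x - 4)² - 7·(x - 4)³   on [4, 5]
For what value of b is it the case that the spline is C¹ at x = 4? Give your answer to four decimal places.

-18.5000

s_0'(x) = 1 + 5/2·(x - 1) - 3·(x - 1)², so s_0'(4) = -37/2. On the right, s_1'(4) = b, so b = -37/2.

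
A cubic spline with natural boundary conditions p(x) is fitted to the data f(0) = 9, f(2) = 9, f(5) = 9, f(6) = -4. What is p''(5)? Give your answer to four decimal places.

-10.9859

With σ_i denoting the second derivative at x_i, h_i = 2, 3, 1, and Δ_i = (y_(i+1) − y_i)/h_i = 0, 0, -13:
  2·σ_0 + 10·σ_1 + 3·σ_2 = 6(Δ_1 - Δ_0) = 0
  3·σ_1 + 8·σ_2 + 1·σ_3 = 6(Δ_2 - Δ_1) = -78
Natural end conditions: σ_0 = σ_3 = 0.
Forward elimination and back-substitution give σ_0 = 0, σ_1 = 234/71, σ_2 = -780/71, σ_3 = 0.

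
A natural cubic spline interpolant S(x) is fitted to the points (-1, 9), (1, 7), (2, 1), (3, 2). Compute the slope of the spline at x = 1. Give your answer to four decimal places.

-5.6957

Put σ_i = S'' at the i-th knot. Here h = (2, 1, 1) and Δ = (-1, -6, 1), so the interior equations h_(i-1)·σ_(i-1) + 2(h_(i-1)+h_i)·σ_i + h_i·σ_(i+1) = 6(Δ_i − Δ_(i-1)) read
  2·σ_0 + 6·σ_1 + 1·σ_2 = 6(Δ_1 - Δ_0) = -30
  1·σ_1 + 4·σ_2 + 1·σ_3 = 6(Δ_2 - Δ_1) = 42
Natural end conditions: σ_0 = σ_3 = 0.
Forward elimination and back-substitution give σ_0 = 0, σ_1 = -162/23, σ_2 = 282/23, σ_3 = 0.
On [1, 2], S'(x) = b_1 + 2c_1·(x - 1) + 3d_1·(x - 1)² with b_1 = Δ_1 - h_1(2σ_1 + σ_2)/6 = -131/23, c_1 = σ_1/2 = -81/23, d_1 = (σ_2 - σ_1)/(6h_1) = 74/23. So S'(1) = -131/23.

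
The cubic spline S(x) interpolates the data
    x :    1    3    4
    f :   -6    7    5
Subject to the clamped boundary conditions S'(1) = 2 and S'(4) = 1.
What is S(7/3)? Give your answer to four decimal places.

With σ_i denoting the second derivative at x_i, h_i = 2, 1, and Δ_i = (y_(i+1) − y_i)/h_i = 13/2, -2:
  2·σ_0 + 6·σ_1 + 1·σ_2 = 6(Δ_1 - Δ_0) = -51
Clamped end conditions give two more equations: 2h_0·σ_0 + h_0·σ_1 = 6(Δ_0 - S'(1)) = 27 and h_1·σ_1 + 2h_1·σ_2 = 6(S'(4) - Δ_1) = 18.
Forward elimination and back-substitution give σ_0 = 179/12, σ_1 = -49/3, σ_2 = 103/6.
On [1, 3], S(x) = -6 + 2·(x - 1) + 179/24·(x - 1)² - 125/48·(x - 1)³.
With (x - 1) = 4/3: S(7/3) = 304/81.

3.7531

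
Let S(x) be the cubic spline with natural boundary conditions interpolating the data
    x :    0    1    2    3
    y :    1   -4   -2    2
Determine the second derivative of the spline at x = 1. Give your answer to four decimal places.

10.4000

Let m_i = S''(x_i). Step sizes h_i = 1, 1, 1; slopes of the chords Δ_i = (y_(i+1) - y_i)/h_i = -5, 2, 4.
  1·m_0 + 4·m_1 + 1·m_2 = 6(Δ_1 - Δ_0) = 42
  1·m_1 + 4·m_2 + 1·m_3 = 6(Δ_2 - Δ_1) = 12
Natural end conditions: m_0 = m_3 = 0.
Solving the tridiagonal system: m_0 = 0, m_1 = 52/5, m_2 = 2/5, m_3 = 0.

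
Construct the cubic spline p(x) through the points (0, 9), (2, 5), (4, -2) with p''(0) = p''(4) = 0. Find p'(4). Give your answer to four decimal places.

Let M_i = p''(x_i). Step sizes h_i = 2, 2; slopes of the chords Δ_i = (y_(i+1) - y_i)/h_i = -2, -7/2.
  2·M_0 + 8·M_1 + 2·M_2 = 6(Δ_1 - Δ_0) = -9
Natural end conditions: M_0 = M_2 = 0.
Forward elimination and back-substitution give M_0 = 0, M_1 = -9/8, M_2 = 0.
On [2, 4], p'(x) = b_1 + 2c_1·(x - 2) + 3d_1·(x - 2)² with b_1 = Δ_1 - h_1(2M_1 + M_2)/6 = -11/4, c_1 = M_1/2 = -9/16, d_1 = (M_2 - M_1)/(6h_1) = 3/32. So p'(4) = -31/8.

-3.8750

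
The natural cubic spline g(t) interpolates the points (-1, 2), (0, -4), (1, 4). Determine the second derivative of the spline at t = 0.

21

Write m_i for g''(x_i). With h_i = 1, 1 and divided differences Δ_i = -6, 8, the continuity of g' gives the tridiagonal system
  1·m_0 + 4·m_1 + 1·m_2 = 6(Δ_1 - Δ_0) = 84
Natural end conditions: m_0 = m_2 = 0.
Hence m_0 = 0, m_1 = 21, m_2 = 0.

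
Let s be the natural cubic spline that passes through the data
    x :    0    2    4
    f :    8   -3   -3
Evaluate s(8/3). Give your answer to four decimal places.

-4.0185

Let σ_i = s''(x_i). Step sizes h_i = 2, 2; slopes of the chords Δ_i = (y_(i+1) - y_i)/h_i = -11/2, 0.
  2·σ_0 + 8·σ_1 + 2·σ_2 = 6(Δ_1 - Δ_0) = 33
Natural end conditions: σ_0 = σ_2 = 0.
Solving: σ_0 = 0, σ_1 = 33/8, σ_2 = 0.
On [2, 4], s(x) = -3 - 11/4·(x - 2) + 33/16·(x - 2)² - 11/32·(x - 2)³.
With (x - 2) = 2/3: s(8/3) = -217/54.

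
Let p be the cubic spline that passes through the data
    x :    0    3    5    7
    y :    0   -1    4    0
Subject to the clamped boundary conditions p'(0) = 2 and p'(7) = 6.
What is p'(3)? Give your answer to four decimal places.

Put M_i = p'' at the i-th knot. Here h = (3, 2, 2) and Δ = (-1/3, 5/2, -2), so the interior equations h_(i-1)·M_(i-1) + 2(h_(i-1)+h_i)·M_i + h_i·M_(i+1) = 6(Δ_i − Δ_(i-1)) read
  3·M_0 + 10·M_1 + 2·M_2 = 6(Δ_1 - Δ_0) = 17
  2·M_1 + 8·M_2 + 2·M_3 = 6(Δ_2 - Δ_1) = -27
Clamped end conditions give two more equations: 2h_0·M_0 + h_0·M_1 = 6(Δ_0 - p'(0)) = -14 and h_2·M_2 + 2h_2·M_3 = 6(p'(7) - Δ_2) = 48.
Forward elimination and back-substitution give M_0 = -529/111, M_1 = 180/37, M_2 = -321/37, M_3 = 1209/74.
On [3, 5], p'(x) = b_1 + 2c_1·(x - 3) + 3d_1·(x - 3)² with b_1 = Δ_1 - h_1(2M_1 + M_2)/6 = 159/74, c_1 = M_1/2 = 90/37, d_1 = (M_2 - M_1)/(6h_1) = -167/148. So p'(3) = 159/74.

2.1486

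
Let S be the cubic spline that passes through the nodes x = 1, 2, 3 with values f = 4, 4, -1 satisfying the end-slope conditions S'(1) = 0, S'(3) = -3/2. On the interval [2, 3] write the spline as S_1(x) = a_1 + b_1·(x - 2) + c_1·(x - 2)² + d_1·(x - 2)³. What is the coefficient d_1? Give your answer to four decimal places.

Let M_i = S''(x_i). Step sizes h_i = 1, 1; slopes of the chords Δ_i = (y_(i+1) - y_i)/h_i = 0, -5.
  1·M_0 + 4·M_1 + 1·M_2 = 6(Δ_1 - Δ_0) = -30
Clamped end conditions give two more equations: 2h_0·M_0 + h_0·M_1 = 6(Δ_0 - S'(1)) = 0 and h_1·M_1 + 2h_1·M_2 = 6(S'(3) - Δ_1) = 21.
Hence M_0 = 27/4, M_1 = -27/2, M_2 = 69/4.
On [2, 3], with S_1(x) = a_1 + b_1·(x - 2) + c_1·(x - 2)² + d_1·(x - 2)³: c_1 = M_1/2 = -27/4, d_1 = (M_2 - M_1)/(6h_1) = 41/8, b_1 = Δ_1 - h_1(2M_1 + M_2)/6 = -27/8.

5.1250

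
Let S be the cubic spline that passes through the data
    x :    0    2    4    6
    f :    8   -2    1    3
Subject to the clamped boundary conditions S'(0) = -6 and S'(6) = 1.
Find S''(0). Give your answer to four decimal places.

-1.3667

Write M_i for S''(x_i). With h_i = 2, 2, 2 and divided differences Δ_i = -5, 3/2, 1, the continuity of S' gives the tridiagonal system
  2·M_0 + 8·M_1 + 2·M_2 = 6(Δ_1 - Δ_0) = 39
  2·M_1 + 8·M_2 + 2·M_3 = 6(Δ_2 - Δ_1) = -3
Clamped end conditions give two more equations: 2h_0·M_0 + h_0·M_1 = 6(Δ_0 - S'(0)) = 6 and h_2·M_2 + 2h_2·M_3 = 6(S'(6) - Δ_2) = 0.
Hence M_0 = -41/30, M_1 = 86/15, M_2 = -31/15, M_3 = 31/30.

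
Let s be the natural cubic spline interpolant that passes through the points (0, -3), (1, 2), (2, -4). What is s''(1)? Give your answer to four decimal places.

Let m_i = s''(x_i). Step sizes h_i = 1, 1; slopes of the chords Δ_i = (y_(i+1) - y_i)/h_i = 5, -6.
  1·m_0 + 4·m_1 + 1·m_2 = 6(Δ_1 - Δ_0) = -66
Natural end conditions: m_0 = m_2 = 0.
Forward elimination and back-substitution give m_0 = 0, m_1 = -33/2, m_2 = 0.

-16.5000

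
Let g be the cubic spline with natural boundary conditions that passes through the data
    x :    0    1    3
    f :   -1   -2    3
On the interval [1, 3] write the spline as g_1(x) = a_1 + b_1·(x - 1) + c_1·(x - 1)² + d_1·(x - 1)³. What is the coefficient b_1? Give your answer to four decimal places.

Put m_i = g'' at the i-th knot. Here h = (1, 2) and Δ = (-1, 5/2), so the interior equations h_(i-1)·m_(i-1) + 2(h_(i-1)+h_i)·m_i + h_i·m_(i+1) = 6(Δ_i − Δ_(i-1)) read
  1·m_0 + 6·m_1 + 2·m_2 = 6(Δ_1 - Δ_0) = 21
Natural end conditions: m_0 = m_2 = 0.
Solving the tridiagonal system: m_0 = 0, m_1 = 7/2, m_2 = 0.
On [1, 3], with g_1(x) = a_1 + b_1·(x - 1) + c_1·(x - 1)² + d_1·(x - 1)³: c_1 = m_1/2 = 7/4, d_1 = (m_2 - m_1)/(6h_1) = -7/24, b_1 = Δ_1 - h_1(2m_1 + m_2)/6 = 1/6.

0.1667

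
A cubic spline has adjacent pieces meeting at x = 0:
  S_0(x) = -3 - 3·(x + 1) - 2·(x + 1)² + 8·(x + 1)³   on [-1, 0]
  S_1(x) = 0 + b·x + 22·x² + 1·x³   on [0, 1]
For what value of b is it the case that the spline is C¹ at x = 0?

S_0'(x) = -3 - 4·(x + 1) + 24·(x + 1)², so S_0'(0) = 17. On the right, S_1'(0) = b, so b = 17.

17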